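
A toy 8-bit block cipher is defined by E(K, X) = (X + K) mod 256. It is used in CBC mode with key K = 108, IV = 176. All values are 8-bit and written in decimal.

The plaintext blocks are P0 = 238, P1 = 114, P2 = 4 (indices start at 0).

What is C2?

C2 = 140

CBC encryption: C_i = E(K, P_i ⊕ C_{i−1}), with C_{−1} = IV.
C0: P0 ⊕ 176 = 94; E(K, 94) = 202.
C1: P1 ⊕ 202 = 184; E(K, 184) = 36.
C2: P2 ⊕ 36 = 32; E(K, 32) = 140.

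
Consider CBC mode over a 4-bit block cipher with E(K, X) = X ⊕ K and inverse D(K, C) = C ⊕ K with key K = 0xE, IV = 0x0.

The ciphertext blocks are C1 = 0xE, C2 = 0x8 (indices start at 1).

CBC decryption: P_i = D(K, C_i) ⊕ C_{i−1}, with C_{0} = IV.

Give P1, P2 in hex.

P1 = 0x0, P2 = 0x8

P1: D(K, 0xE) = 0x0; 0x0 ⊕ 0x0 = 0x0.
P2: D(K, 0x8) = 0x6; 0x6 ⊕ 0xE = 0x8.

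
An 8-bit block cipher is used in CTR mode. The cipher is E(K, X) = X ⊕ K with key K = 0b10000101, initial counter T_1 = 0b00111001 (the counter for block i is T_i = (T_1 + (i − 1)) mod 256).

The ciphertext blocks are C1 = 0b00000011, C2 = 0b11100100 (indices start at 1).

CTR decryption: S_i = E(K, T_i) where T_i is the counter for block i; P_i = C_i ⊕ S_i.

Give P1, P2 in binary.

P1 = 0b10111111, P2 = 0b01011011

P1: T = 0b00111001, S = E(K, T) = 0b10111100; 0b00000011 ⊕ 0b10111100 = 0b10111111.
P2: T = 0b00111010, S = E(K, T) = 0b10111111; 0b11100100 ⊕ 0b10111111 = 0b01011011.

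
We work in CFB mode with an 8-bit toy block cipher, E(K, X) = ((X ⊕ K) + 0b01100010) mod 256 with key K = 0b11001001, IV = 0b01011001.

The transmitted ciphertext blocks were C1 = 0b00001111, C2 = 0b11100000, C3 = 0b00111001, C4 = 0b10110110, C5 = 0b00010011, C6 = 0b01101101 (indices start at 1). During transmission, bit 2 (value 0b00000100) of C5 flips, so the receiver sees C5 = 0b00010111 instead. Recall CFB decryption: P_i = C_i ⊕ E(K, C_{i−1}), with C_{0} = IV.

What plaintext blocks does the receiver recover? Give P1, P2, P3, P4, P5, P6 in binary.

Only C5 changed, to 0b00010111. In CFB, a change in C_i flips the same bit in P_i and garbles P_{i+1}. Decrypting the received ciphertext:
P1: E(K, 0b01011001) = 0b11110010; 0b00001111 ⊕ 0b11110010 = 0b11111101.
P2: E(K, 0b00001111) = 0b00101000; 0b11100000 ⊕ 0b00101000 = 0b11001000.
P3: E(K, 0b11100000) = 0b10001011; 0b00111001 ⊕ 0b10001011 = 0b10110010.
P4: E(K, 0b00111001) = 0b01010010; 0b10110110 ⊕ 0b01010010 = 0b11100100.
P5: E(K, 0b10110110) = 0b11100001; 0b00010111 ⊕ 0b11100001 = 0b11110110.
P6: E(K, 0b00010111) = 0b01000000; 0b01101101 ⊕ 0b01000000 = 0b00101101.
Blocks that differ from the original plaintext: P5, P6.

P1 = 0b11111101, P2 = 0b11001000, P3 = 0b10110010, P4 = 0b11100100, P5 = 0b11110110, P6 = 0b00101101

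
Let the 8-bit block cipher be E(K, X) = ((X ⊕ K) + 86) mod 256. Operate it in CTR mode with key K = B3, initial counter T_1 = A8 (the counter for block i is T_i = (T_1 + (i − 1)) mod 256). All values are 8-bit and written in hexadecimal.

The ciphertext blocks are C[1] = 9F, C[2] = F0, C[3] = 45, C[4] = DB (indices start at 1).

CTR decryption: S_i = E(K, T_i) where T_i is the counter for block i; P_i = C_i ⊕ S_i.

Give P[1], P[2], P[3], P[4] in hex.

P[1] = 3E, P[2] = 50, P[3] = DA, P[4] = 45

P[1]: T = A8, S = E(K, T) = A1; 9F ⊕ A1 = 3E.
P[2]: T = A9, S = E(K, T) = A0; F0 ⊕ A0 = 50.
P[3]: T = AA, S = E(K, T) = 9F; 45 ⊕ 9F = DA.
P[4]: T = AB, S = E(K, T) = 9E; DB ⊕ 9E = 45.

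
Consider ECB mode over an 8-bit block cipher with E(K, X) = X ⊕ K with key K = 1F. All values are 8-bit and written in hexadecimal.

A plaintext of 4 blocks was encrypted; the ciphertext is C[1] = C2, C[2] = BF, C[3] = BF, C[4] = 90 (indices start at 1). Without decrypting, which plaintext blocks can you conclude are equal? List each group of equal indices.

ECB encrypts each block independently with the same key, so equal ciphertext blocks imply equal plaintext blocks.
C[2] = C[3] = BF, so P[2] = P[3].

P[2] = P[3]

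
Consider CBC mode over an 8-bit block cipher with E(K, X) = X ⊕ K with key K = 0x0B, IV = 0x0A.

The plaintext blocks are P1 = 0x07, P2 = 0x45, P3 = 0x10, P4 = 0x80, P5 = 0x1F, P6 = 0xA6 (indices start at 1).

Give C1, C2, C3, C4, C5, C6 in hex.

CBC encryption: C_i = E(K, P_i ⊕ C_{i−1}), with C_{0} = IV.
C1: P1 ⊕ 0x0A = 0x0D; E(K, 0x0D) = 0x06.
C2: P2 ⊕ 0x06 = 0x43; E(K, 0x43) = 0x48.
C3: P3 ⊕ 0x48 = 0x58; E(K, 0x58) = 0x53.
C4: P4 ⊕ 0x53 = 0xD3; E(K, 0xD3) = 0xD8.
C5: P5 ⊕ 0xD8 = 0xC7; E(K, 0xC7) = 0xCC.
C6: P6 ⊕ 0xCC = 0x6A; E(K, 0x6A) = 0x61.

C1 = 0x06, C2 = 0x48, C3 = 0x53, C4 = 0xD8, C5 = 0xCC, C6 = 0x61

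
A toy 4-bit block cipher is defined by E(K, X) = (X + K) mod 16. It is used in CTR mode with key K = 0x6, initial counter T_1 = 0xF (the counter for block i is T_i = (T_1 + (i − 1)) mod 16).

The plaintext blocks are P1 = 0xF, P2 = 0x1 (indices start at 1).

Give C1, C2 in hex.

C1 = 0xA, C2 = 0x7

CTR encryption: S_i = E(K, T_i) where T_i is the counter for block i; C_i = P_i ⊕ S_i.
C1: T = 0xF, S = E(K, T) = 0x5; 0xF ⊕ 0x5 = 0xA.
C2: T = 0x0, S = E(K, T) = 0x6; 0x1 ⊕ 0x6 = 0x7.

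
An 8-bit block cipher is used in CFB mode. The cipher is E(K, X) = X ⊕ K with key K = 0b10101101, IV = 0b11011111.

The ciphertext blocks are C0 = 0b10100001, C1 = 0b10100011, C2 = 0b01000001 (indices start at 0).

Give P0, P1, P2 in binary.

CFB decryption: P_i = C_i ⊕ E(K, C_{i−1}), with C_{−1} = IV.
P0: E(K, 0b11011111) = 0b01110010; 0b10100001 ⊕ 0b01110010 = 0b11010011.
P1: E(K, 0b10100001) = 0b00001100; 0b10100011 ⊕ 0b00001100 = 0b10101111.
P2: E(K, 0b10100011) = 0b00001110; 0b01000001 ⊕ 0b00001110 = 0b01001111.

P0 = 0b11010011, P1 = 0b10101111, P2 = 0b01001111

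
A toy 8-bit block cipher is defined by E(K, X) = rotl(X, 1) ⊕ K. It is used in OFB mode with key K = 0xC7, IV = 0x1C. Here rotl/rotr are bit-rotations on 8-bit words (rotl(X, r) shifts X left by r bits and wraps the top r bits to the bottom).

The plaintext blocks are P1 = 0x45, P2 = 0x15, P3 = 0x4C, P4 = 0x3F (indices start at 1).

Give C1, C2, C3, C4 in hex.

C1 = 0xBA, C2 = 0x2D, C3 = 0xFB, C4 = 0x97

OFB encryption: S_i = E(K, S_{i−1}) with S_{0} = IV; C_i = P_i ⊕ S_i.
C1: S = E(K, 0x1C) = 0xFF; 0x45 ⊕ 0xFF = 0xBA.
C2: S = E(K, 0xFF) = 0x38; 0x15 ⊕ 0x38 = 0x2D.
C3: S = E(K, 0x38) = 0xB7; 0x4C ⊕ 0xB7 = 0xFB.
C4: S = E(K, 0xB7) = 0xA8; 0x3F ⊕ 0xA8 = 0x97.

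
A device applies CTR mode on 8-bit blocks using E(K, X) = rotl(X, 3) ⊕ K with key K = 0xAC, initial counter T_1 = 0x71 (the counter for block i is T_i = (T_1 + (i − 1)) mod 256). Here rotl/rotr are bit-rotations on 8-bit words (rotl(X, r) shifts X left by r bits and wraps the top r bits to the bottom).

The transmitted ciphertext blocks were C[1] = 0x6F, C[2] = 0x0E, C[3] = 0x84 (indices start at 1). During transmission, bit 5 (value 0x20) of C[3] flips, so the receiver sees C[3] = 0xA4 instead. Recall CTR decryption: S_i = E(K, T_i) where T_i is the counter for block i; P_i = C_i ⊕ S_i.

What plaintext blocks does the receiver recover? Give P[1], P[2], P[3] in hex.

Only C[3] changed, to 0xA4. In CTR, a change in C_i flips the same bit in P_i only; the keystream is unaffected. Decrypting the received ciphertext:
P[1]: T = 0x71, S = E(K, T) = 0x27; 0x6F ⊕ 0x27 = 0x48.
P[2]: T = 0x72, S = E(K, T) = 0x3F; 0x0E ⊕ 0x3F = 0x31.
P[3]: T = 0x73, S = E(K, T) = 0x37; 0xA4 ⊕ 0x37 = 0x93.
Blocks that differ from the original plaintext: P[3].

P[1] = 0x48, P[2] = 0x31, P[3] = 0x93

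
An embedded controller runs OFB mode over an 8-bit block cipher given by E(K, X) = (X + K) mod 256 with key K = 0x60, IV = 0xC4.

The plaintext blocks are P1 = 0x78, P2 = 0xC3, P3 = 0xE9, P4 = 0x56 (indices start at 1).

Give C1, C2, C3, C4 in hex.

OFB encryption: S_i = E(K, S_{i−1}) with S_{0} = IV; C_i = P_i ⊕ S_i.
C1: S = E(K, 0xC4) = 0x24; 0x78 ⊕ 0x24 = 0x5C.
C2: S = E(K, 0x24) = 0x84; 0xC3 ⊕ 0x84 = 0x47.
C3: S = E(K, 0x84) = 0xE4; 0xE9 ⊕ 0xE4 = 0x0D.
C4: S = E(K, 0xE4) = 0x44; 0x56 ⊕ 0x44 = 0x12.

C1 = 0x5C, C2 = 0x47, C3 = 0x0D, C4 = 0x12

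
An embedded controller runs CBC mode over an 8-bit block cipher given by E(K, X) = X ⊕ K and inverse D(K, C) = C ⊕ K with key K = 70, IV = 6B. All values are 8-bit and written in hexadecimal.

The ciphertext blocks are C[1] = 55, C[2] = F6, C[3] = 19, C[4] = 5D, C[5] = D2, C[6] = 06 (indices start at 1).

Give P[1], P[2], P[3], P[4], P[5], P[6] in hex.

P[1] = 4E, P[2] = D3, P[3] = 9F, P[4] = 34, P[5] = FF, P[6] = A4

CBC decryption: P_i = D(K, C_i) ⊕ C_{i−1}, with C_{0} = IV.
P[1]: D(K, 55) = 25; 25 ⊕ 6B = 4E.
P[2]: D(K, F6) = 86; 86 ⊕ 55 = D3.
P[3]: D(K, 19) = 69; 69 ⊕ F6 = 9F.
P[4]: D(K, 5D) = 2D; 2D ⊕ 19 = 34.
P[5]: D(K, D2) = A2; A2 ⊕ 5D = FF.
P[6]: D(K, 06) = 76; 76 ⊕ D2 = A4.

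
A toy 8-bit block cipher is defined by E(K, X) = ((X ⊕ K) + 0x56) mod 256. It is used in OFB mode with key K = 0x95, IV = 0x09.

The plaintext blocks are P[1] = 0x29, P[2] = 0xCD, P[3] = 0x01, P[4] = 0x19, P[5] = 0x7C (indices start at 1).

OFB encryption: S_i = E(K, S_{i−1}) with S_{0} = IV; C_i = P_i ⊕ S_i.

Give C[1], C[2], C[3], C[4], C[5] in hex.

C[1] = 0xDB, C[2] = 0x70, C[3] = 0x7F, C[4] = 0x58, C[5] = 0x56

C[1]: S = E(K, 0x09) = 0xF2; 0x29 ⊕ 0xF2 = 0xDB.
C[2]: S = E(K, 0xF2) = 0xBD; 0xCD ⊕ 0xBD = 0x70.
C[3]: S = E(K, 0xBD) = 0x7E; 0x01 ⊕ 0x7E = 0x7F.
C[4]: S = E(K, 0x7E) = 0x41; 0x19 ⊕ 0x41 = 0x58.
C[5]: S = E(K, 0x41) = 0x2A; 0x7C ⊕ 0x2A = 0x56.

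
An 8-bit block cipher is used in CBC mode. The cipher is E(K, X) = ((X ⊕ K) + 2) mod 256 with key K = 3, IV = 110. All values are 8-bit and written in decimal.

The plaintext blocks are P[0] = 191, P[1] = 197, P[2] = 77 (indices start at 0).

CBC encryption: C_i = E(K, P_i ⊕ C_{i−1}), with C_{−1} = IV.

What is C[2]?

C[2] = 92

C[0]: P[0] ⊕ 110 = 209; E(K, 209) = 212.
C[1]: P[1] ⊕ 212 = 17; E(K, 17) = 20.
C[2]: P[2] ⊕ 20 = 89; E(K, 89) = 92.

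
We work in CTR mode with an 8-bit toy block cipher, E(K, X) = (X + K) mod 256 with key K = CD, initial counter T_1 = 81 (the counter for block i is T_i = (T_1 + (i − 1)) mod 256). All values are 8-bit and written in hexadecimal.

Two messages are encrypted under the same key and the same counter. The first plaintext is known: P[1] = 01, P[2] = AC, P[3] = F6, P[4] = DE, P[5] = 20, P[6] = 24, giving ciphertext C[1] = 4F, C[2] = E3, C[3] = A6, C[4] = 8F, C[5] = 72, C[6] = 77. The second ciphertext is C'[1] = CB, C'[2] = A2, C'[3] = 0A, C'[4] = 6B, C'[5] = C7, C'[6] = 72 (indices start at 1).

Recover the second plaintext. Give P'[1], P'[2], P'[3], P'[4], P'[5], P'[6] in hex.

In CTR with a reused counter, both messages share the same keystream S_i, so C_i ⊕ C'_i = P_i ⊕ P'_i and thus P'_i = P_i ⊕ C_i ⊕ C'_i.
P'[1]: 01 ⊕ 4F ⊕ CB = 85.
P'[2]: AC ⊕ E3 ⊕ A2 = ED.
P'[3]: F6 ⊕ A6 ⊕ 0A = 5A.
P'[4]: DE ⊕ 8F ⊕ 6B = 3A.
P'[5]: 20 ⊕ 72 ⊕ C7 = 95.
P'[6]: 24 ⊕ 77 ⊕ 72 = 21.

P'[1] = 85, P'[2] = ED, P'[3] = 5A, P'[4] = 3A, P'[5] = 95, P'[6] = 21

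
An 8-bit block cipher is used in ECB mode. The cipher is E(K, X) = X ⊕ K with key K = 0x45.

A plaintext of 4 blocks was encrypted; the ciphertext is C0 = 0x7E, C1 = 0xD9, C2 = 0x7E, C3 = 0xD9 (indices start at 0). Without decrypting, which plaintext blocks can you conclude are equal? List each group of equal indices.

ECB encrypts each block independently with the same key, so equal ciphertext blocks imply equal plaintext blocks.
C0 = C2 = 0x7E, so P0 = P2.
C1 = C3 = 0xD9, so P1 = P3.

P0 = P2; P1 = P3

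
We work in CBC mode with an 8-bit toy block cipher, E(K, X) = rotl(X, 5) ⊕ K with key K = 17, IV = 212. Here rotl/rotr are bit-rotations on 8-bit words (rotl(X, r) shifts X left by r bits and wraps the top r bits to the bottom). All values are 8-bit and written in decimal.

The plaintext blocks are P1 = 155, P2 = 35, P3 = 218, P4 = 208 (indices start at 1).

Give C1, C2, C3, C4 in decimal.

CBC encryption: C_i = E(K, P_i ⊕ C_{i−1}), with C_{0} = IV.
C1: P1 ⊕ 212 = 79; E(K, 79) = 248.
C2: P2 ⊕ 248 = 219; E(K, 219) = 106.
C3: P3 ⊕ 106 = 176; E(K, 176) = 7.
C4: P4 ⊕ 7 = 215; E(K, 215) = 235.

C1 = 248, C2 = 106, C3 = 7, C4 = 235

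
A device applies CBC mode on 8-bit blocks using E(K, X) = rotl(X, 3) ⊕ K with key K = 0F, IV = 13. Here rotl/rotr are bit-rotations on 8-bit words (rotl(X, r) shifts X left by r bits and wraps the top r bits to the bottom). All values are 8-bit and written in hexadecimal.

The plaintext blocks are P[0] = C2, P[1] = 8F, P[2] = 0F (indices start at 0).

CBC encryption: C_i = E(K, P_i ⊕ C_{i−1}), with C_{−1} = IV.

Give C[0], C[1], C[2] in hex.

C[0] = 81, C[1] = 7F, C[2] = 8C

C[0]: P[0] ⊕ 13 = D1; E(K, D1) = 81.
C[1]: P[1] ⊕ 81 = 0E; E(K, 0E) = 7F.
C[2]: P[2] ⊕ 7F = 70; E(K, 70) = 8C.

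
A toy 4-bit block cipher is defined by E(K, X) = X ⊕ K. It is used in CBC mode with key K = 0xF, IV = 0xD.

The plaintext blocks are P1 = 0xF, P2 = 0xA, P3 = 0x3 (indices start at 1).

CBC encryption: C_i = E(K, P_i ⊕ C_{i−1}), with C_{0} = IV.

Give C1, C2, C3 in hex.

C1 = 0xD, C2 = 0x8, C3 = 0x4

C1: P1 ⊕ 0xD = 0x2; E(K, 0x2) = 0xD.
C2: P2 ⊕ 0xD = 0x7; E(K, 0x7) = 0x8.
C3: P3 ⊕ 0x8 = 0xB; E(K, 0xB) = 0x4.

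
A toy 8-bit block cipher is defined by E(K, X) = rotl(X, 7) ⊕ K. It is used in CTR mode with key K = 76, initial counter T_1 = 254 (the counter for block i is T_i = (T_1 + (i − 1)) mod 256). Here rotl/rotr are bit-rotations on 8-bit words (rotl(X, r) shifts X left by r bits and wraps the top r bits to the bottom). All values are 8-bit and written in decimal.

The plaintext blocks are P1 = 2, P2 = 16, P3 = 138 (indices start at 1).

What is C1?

CTR encryption: S_i = E(K, T_i) where T_i is the counter for block i; C_i = P_i ⊕ S_i.
C1: T = 254, S = E(K, T) = 51; 2 ⊕ 51 = 49.

C1 = 49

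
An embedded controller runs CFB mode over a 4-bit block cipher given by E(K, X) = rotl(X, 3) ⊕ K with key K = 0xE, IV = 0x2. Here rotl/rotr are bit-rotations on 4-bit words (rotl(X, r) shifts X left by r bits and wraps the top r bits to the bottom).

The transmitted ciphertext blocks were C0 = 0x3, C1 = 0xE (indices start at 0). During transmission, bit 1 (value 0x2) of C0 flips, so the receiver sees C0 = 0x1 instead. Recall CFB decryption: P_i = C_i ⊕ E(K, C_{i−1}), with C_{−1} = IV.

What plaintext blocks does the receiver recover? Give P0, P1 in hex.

P0 = 0xE, P1 = 0x8

Only C0 changed, to 0x1. In CFB, a change in C_i flips the same bit in P_i and garbles P_{i+1}. Decrypting the received ciphertext:
P0: E(K, 0x2) = 0xF; 0x1 ⊕ 0xF = 0xE.
P1: E(K, 0x1) = 0x6; 0xE ⊕ 0x6 = 0x8.
Blocks that differ from the original plaintext: P0, P1.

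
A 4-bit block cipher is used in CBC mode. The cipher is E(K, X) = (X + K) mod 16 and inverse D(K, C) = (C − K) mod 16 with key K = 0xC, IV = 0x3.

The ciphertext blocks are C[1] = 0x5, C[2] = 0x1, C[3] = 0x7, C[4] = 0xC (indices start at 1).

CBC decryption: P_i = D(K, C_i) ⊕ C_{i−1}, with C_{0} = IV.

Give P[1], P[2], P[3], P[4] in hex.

P[1]: D(K, 0x5) = 0x9; 0x9 ⊕ 0x3 = 0xA.
P[2]: D(K, 0x1) = 0x5; 0x5 ⊕ 0x5 = 0x0.
P[3]: D(K, 0x7) = 0xB; 0xB ⊕ 0x1 = 0xA.
P[4]: D(K, 0xC) = 0x0; 0x0 ⊕ 0x7 = 0x7.

P[1] = 0xA, P[2] = 0x0, P[3] = 0xA, P[4] = 0x7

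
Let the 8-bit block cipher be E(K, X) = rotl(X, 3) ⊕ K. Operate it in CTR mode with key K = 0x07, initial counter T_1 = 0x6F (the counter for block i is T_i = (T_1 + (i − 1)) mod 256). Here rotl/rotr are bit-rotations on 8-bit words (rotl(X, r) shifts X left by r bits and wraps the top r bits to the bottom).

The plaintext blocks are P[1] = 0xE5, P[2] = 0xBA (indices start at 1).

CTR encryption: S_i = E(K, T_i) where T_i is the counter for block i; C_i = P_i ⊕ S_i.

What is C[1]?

C[1]: T = 0x6F, S = E(K, T) = 0x7C; 0xE5 ⊕ 0x7C = 0x99.

C[1] = 0x99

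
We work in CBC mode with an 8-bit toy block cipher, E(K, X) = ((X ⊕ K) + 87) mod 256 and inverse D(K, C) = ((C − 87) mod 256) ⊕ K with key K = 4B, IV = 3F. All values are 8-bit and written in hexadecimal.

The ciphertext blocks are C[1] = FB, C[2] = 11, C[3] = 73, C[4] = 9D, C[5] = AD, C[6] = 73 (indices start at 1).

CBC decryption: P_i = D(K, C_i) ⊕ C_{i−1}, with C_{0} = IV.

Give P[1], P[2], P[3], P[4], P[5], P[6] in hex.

P[1] = 00, P[2] = 3A, P[3] = B6, P[4] = 2E, P[5] = F0, P[6] = 0A

P[1]: D(K, FB) = 3F; 3F ⊕ 3F = 00.
P[2]: D(K, 11) = C1; C1 ⊕ FB = 3A.
P[3]: D(K, 73) = A7; A7 ⊕ 11 = B6.
P[4]: D(K, 9D) = 5D; 5D ⊕ 73 = 2E.
P[5]: D(K, AD) = 6D; 6D ⊕ 9D = F0.
P[6]: D(K, 73) = A7; A7 ⊕ AD = 0A.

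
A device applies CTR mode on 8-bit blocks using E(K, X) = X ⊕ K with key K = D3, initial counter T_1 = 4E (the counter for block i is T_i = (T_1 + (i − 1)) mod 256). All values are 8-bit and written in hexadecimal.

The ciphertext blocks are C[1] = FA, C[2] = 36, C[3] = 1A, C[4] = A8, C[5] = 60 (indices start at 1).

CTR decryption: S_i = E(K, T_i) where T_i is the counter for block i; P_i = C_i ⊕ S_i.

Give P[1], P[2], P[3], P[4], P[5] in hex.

P[1] = 67, P[2] = AA, P[3] = 99, P[4] = 2A, P[5] = E1

P[1]: T = 4E, S = E(K, T) = 9D; FA ⊕ 9D = 67.
P[2]: T = 4F, S = E(K, T) = 9C; 36 ⊕ 9C = AA.
P[3]: T = 50, S = E(K, T) = 83; 1A ⊕ 83 = 99.
P[4]: T = 51, S = E(K, T) = 82; A8 ⊕ 82 = 2A.
P[5]: T = 52, S = E(K, T) = 81; 60 ⊕ 81 = E1.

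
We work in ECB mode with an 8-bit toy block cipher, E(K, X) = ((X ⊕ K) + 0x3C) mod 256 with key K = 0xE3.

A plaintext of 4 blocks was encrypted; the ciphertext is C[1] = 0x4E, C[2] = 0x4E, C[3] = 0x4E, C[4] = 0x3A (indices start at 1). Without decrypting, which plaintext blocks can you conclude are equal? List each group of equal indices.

P[1] = P[2] = P[3]

ECB encrypts each block independently with the same key, so equal ciphertext blocks imply equal plaintext blocks.
C[1] = C[2] = C[3] = 0x4E, so P[1] = P[2] = P[3].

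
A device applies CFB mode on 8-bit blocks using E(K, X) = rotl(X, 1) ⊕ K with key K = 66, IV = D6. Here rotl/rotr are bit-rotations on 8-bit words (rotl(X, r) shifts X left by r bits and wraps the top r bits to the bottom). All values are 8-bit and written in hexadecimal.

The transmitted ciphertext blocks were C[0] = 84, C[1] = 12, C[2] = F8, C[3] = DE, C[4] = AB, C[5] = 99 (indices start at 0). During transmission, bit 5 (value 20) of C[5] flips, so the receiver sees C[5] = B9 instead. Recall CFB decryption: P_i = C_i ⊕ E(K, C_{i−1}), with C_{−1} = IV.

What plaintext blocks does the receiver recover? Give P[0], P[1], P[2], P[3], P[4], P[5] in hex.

Only C[5] changed, to B9. In CFB, a change in C_i flips the same bit in P_i and garbles P_{i+1}. Decrypting the received ciphertext:
P[0]: E(K, D6) = CB; 84 ⊕ CB = 4F.
P[1]: E(K, 84) = 6F; 12 ⊕ 6F = 7D.
P[2]: E(K, 12) = 42; F8 ⊕ 42 = BA.
P[3]: E(K, F8) = 97; DE ⊕ 97 = 49.
P[4]: E(K, DE) = DB; AB ⊕ DB = 70.
P[5]: E(K, AB) = 31; B9 ⊕ 31 = 88.
Blocks that differ from the original plaintext: P[5].

P[0] = 4F, P[1] = 7D, P[2] = BA, P[3] = 49, P[4] = 70, P[5] = 88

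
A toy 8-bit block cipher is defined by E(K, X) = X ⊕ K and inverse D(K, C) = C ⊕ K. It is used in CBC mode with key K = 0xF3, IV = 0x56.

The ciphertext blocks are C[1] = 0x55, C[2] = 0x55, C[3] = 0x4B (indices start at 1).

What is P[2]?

P[2] = 0xF3

CBC decryption: P_i = D(K, C_i) ⊕ C_{i−1}, with C_{0} = IV.
P[2]: D(K, 0x55) = 0xA6; 0xA6 ⊕ 0x55 = 0xF3.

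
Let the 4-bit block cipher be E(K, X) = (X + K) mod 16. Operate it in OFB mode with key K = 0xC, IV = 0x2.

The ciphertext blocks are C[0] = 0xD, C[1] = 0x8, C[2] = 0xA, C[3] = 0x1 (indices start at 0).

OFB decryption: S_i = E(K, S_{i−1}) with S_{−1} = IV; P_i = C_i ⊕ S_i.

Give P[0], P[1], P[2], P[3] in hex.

P[0] = 0x3, P[1] = 0x2, P[2] = 0xC, P[3] = 0x3

P[0]: S = E(K, 0x2) = 0xE; 0xD ⊕ 0xE = 0x3.
P[1]: S = E(K, 0xE) = 0xA; 0x8 ⊕ 0xA = 0x2.
P[2]: S = E(K, 0xA) = 0x6; 0xA ⊕ 0x6 = 0xC.
P[3]: S = E(K, 0x6) = 0x2; 0x1 ⊕ 0x2 = 0x3.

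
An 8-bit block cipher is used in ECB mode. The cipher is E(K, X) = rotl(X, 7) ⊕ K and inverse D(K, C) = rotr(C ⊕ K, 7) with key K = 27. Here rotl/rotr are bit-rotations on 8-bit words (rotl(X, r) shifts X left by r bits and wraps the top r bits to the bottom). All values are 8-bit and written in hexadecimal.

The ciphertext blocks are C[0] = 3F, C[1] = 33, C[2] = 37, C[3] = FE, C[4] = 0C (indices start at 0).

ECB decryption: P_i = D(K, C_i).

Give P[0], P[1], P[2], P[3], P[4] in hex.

P[0]: D(K, 3F) = 30.
P[1]: D(K, 33) = 28.
P[2]: D(K, 37) = 20.
P[3]: D(K, FE) = B3.
P[4]: D(K, 0C) = 56.

P[0] = 30, P[1] = 28, P[2] = 20, P[3] = B3, P[4] = 56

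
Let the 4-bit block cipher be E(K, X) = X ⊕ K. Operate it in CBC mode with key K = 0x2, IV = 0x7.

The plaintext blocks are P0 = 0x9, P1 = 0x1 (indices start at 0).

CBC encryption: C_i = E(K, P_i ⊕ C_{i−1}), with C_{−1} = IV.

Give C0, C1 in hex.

C0 = 0xC, C1 = 0xF

C0: P0 ⊕ 0x7 = 0xE; E(K, 0xE) = 0xC.
C1: P1 ⊕ 0xC = 0xD; E(K, 0xD) = 0xF.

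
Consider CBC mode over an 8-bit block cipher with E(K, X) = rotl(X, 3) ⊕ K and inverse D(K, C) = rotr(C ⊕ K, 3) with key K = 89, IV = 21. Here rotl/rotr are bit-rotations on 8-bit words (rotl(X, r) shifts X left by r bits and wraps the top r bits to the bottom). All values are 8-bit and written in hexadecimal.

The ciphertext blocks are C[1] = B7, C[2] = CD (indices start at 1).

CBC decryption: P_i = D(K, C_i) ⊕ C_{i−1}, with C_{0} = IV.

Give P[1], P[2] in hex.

P[1]: D(K, B7) = C7; C7 ⊕ 21 = E6.
P[2]: D(K, CD) = 88; 88 ⊕ B7 = 3F.

P[1] = E6, P[2] = 3F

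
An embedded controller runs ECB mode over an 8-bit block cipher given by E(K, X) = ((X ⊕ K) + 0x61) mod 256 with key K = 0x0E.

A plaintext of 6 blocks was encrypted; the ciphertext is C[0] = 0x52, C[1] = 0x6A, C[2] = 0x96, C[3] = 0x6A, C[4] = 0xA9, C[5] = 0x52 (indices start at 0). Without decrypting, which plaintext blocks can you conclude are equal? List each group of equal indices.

P[0] = P[5]; P[1] = P[3]

ECB encrypts each block independently with the same key, so equal ciphertext blocks imply equal plaintext blocks.
C[0] = C[5] = 0x52, so P[0] = P[5].
C[1] = C[3] = 0x6A, so P[1] = P[3].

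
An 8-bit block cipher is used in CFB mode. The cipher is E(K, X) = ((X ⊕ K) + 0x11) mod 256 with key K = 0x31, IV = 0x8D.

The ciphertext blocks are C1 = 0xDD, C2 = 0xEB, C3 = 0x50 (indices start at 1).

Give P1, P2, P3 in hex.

P1 = 0x10, P2 = 0x16, P3 = 0xBB

CFB decryption: P_i = C_i ⊕ E(K, C_{i−1}), with C_{0} = IV.
P1: E(K, 0x8D) = 0xCD; 0xDD ⊕ 0xCD = 0x10.
P2: E(K, 0xDD) = 0xFD; 0xEB ⊕ 0xFD = 0x16.
P3: E(K, 0xEB) = 0xEB; 0x50 ⊕ 0xEB = 0xBB.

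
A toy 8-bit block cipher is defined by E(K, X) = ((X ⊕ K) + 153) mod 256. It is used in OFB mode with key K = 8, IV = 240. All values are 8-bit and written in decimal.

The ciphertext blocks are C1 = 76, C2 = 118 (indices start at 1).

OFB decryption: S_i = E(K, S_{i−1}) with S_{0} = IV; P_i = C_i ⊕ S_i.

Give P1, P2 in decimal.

P1 = 221, P2 = 68

P1: S = E(K, 240) = 145; 76 ⊕ 145 = 221.
P2: S = E(K, 145) = 50; 118 ⊕ 50 = 68.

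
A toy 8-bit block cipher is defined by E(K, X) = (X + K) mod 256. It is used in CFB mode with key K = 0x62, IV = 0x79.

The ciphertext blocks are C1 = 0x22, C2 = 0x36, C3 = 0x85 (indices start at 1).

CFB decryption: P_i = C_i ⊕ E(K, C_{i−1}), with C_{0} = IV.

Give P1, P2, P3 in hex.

P1: E(K, 0x79) = 0xDB; 0x22 ⊕ 0xDB = 0xF9.
P2: E(K, 0x22) = 0x84; 0x36 ⊕ 0x84 = 0xB2.
P3: E(K, 0x36) = 0x98; 0x85 ⊕ 0x98 = 0x1D.

P1 = 0xF9, P2 = 0xB2, P3 = 0x1D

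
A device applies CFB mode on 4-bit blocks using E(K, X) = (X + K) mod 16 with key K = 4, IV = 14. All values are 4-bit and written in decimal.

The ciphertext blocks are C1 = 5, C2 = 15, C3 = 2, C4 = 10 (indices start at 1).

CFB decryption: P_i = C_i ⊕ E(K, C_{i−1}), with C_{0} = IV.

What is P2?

P2: E(K, 5) = 9; 15 ⊕ 9 = 6.

P2 = 6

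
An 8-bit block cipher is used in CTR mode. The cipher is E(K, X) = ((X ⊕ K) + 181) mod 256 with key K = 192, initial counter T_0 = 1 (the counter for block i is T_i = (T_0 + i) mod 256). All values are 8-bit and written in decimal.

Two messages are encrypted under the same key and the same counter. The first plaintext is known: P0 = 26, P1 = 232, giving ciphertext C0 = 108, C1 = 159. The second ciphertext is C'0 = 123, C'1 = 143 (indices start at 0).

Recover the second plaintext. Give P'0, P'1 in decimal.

In CTR with a reused counter, both messages share the same keystream S_i, so C_i ⊕ C'_i = P_i ⊕ P'_i and thus P'_i = P_i ⊕ C_i ⊕ C'_i.
P'0: 26 ⊕ 108 ⊕ 123 = 13.
P'1: 232 ⊕ 159 ⊕ 143 = 248.

P'0 = 13, P'1 = 248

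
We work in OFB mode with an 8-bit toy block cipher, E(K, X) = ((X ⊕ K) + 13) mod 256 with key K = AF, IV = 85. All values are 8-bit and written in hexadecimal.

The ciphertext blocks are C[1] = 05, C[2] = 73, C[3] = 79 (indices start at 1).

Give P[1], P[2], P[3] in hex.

OFB decryption: S_i = E(K, S_{i−1}) with S_{0} = IV; P_i = C_i ⊕ S_i.
P[1]: S = E(K, 85) = 3D; 05 ⊕ 3D = 38.
P[2]: S = E(K, 3D) = A5; 73 ⊕ A5 = D6.
P[3]: S = E(K, A5) = 1D; 79 ⊕ 1D = 64.

P[1] = 38, P[2] = D6, P[3] = 64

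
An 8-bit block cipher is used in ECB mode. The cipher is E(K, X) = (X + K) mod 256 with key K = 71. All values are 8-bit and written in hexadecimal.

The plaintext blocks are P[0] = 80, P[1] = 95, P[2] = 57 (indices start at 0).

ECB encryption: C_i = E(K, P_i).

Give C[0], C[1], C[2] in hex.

C[0] = F1, C[1] = 06, C[2] = C8

C[0]: E(K, 80) = F1.
C[1]: E(K, 95) = 06.
C[2]: E(K, 57) = C8.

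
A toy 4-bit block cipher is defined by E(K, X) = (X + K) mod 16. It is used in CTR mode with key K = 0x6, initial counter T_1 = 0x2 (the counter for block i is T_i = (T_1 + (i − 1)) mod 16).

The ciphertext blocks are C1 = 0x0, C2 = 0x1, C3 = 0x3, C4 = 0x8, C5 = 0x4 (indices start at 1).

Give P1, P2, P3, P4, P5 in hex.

P1 = 0x8, P2 = 0x8, P3 = 0x9, P4 = 0x3, P5 = 0x8

CTR decryption: S_i = E(K, T_i) where T_i is the counter for block i; P_i = C_i ⊕ S_i.
P1: T = 0x2, S = E(K, T) = 0x8; 0x0 ⊕ 0x8 = 0x8.
P2: T = 0x3, S = E(K, T) = 0x9; 0x1 ⊕ 0x9 = 0x8.
P3: T = 0x4, S = E(K, T) = 0xA; 0x3 ⊕ 0xA = 0x9.
P4: T = 0x5, S = E(K, T) = 0xB; 0x8 ⊕ 0xB = 0x3.
P5: T = 0x6, S = E(K, T) = 0xC; 0x4 ⊕ 0xC = 0x8.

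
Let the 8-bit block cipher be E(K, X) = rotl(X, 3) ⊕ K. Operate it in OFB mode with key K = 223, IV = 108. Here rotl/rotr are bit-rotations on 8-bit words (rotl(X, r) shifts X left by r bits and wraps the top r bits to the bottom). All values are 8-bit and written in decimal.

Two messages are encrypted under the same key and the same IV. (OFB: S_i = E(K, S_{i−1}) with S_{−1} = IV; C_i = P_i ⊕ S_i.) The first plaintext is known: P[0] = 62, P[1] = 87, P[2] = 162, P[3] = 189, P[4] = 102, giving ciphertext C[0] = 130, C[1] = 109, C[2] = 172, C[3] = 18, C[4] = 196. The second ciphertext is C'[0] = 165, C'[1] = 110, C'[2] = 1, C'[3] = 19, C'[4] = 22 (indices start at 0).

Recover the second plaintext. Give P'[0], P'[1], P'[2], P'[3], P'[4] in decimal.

P'[0] = 25, P'[1] = 84, P'[2] = 15, P'[3] = 188, P'[4] = 180

In OFB with a reused IV, both messages share the same keystream S_i, so C_i ⊕ C'_i = P_i ⊕ P'_i and thus P'_i = P_i ⊕ C_i ⊕ C'_i.
P'[0]: 62 ⊕ 130 ⊕ 165 = 25.
P'[1]: 87 ⊕ 109 ⊕ 110 = 84.
P'[2]: 162 ⊕ 172 ⊕ 1 = 15.
P'[3]: 189 ⊕ 18 ⊕ 19 = 188.
P'[4]: 102 ⊕ 196 ⊕ 22 = 180.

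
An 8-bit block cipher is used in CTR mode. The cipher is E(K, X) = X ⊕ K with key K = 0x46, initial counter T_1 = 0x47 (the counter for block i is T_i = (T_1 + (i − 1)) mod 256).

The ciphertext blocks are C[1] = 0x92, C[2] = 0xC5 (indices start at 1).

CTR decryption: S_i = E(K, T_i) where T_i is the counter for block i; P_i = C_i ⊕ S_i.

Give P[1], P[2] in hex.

P[1] = 0x93, P[2] = 0xCB

P[1]: T = 0x47, S = E(K, T) = 0x01; 0x92 ⊕ 0x01 = 0x93.
P[2]: T = 0x48, S = E(K, T) = 0x0E; 0xC5 ⊕ 0x0E = 0xCB.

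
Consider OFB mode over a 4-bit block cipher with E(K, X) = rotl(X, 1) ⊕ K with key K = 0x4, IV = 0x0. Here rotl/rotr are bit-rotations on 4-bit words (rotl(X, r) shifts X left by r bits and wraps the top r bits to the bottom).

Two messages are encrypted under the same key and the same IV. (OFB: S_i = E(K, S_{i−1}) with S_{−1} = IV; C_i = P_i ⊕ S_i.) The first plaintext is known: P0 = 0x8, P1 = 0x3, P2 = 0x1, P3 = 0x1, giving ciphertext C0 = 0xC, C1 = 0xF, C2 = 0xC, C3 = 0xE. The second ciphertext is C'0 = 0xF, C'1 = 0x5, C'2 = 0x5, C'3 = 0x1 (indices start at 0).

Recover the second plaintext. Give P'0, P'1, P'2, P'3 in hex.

P'0 = 0xB, P'1 = 0x9, P'2 = 0x8, P'3 = 0xE

In OFB with a reused IV, both messages share the same keystream S_i, so C_i ⊕ C'_i = P_i ⊕ P'_i and thus P'_i = P_i ⊕ C_i ⊕ C'_i.
P'0: 0x8 ⊕ 0xC ⊕ 0xF = 0xB.
P'1: 0x3 ⊕ 0xF ⊕ 0x5 = 0x9.
P'2: 0x1 ⊕ 0xC ⊕ 0x5 = 0x8.
P'3: 0x1 ⊕ 0xE ⊕ 0x1 = 0xE.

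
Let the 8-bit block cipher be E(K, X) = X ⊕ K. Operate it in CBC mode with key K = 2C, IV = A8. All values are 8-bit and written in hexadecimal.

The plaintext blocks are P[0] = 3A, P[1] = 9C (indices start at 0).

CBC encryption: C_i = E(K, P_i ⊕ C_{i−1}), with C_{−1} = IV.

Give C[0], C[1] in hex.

C[0] = BE, C[1] = 0E

C[0]: P[0] ⊕ A8 = 92; E(K, 92) = BE.
C[1]: P[1] ⊕ BE = 22; E(K, 22) = 0E.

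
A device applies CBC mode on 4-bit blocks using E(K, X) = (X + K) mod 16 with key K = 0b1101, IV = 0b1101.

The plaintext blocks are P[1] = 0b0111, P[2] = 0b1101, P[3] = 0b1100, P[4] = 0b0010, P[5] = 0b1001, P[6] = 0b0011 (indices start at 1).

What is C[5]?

CBC encryption: C_i = E(K, P_i ⊕ C_{i−1}), with C_{0} = IV.
C[1]: P[1] ⊕ 0b1101 = 0b1010; E(K, 0b1010) = 0b0111.
C[2]: P[2] ⊕ 0b0111 = 0b1010; E(K, 0b1010) = 0b0111.
C[3]: P[3] ⊕ 0b0111 = 0b1011; E(K, 0b1011) = 0b1000.
C[4]: P[4] ⊕ 0b1000 = 0b1010; E(K, 0b1010) = 0b0111.
C[5]: P[5] ⊕ 0b0111 = 0b1110; E(K, 0b1110) = 0b1011.

C[5] = 0b1011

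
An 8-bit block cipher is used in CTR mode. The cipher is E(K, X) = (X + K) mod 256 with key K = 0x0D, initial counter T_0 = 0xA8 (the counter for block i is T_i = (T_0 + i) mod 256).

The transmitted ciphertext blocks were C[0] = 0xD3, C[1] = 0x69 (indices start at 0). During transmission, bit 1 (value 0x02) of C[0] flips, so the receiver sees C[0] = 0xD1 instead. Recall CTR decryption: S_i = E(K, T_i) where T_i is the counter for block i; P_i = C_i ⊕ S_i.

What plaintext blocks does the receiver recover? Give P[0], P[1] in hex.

P[0] = 0x64, P[1] = 0xDF

Only C[0] changed, to 0xD1. In CTR, a change in C_i flips the same bit in P_i only; the keystream is unaffected. Decrypting the received ciphertext:
P[0]: T = 0xA8, S = E(K, T) = 0xB5; 0xD1 ⊕ 0xB5 = 0x64.
P[1]: T = 0xA9, S = E(K, T) = 0xB6; 0x69 ⊕ 0xB6 = 0xDF.
Blocks that differ from the original plaintext: P[0].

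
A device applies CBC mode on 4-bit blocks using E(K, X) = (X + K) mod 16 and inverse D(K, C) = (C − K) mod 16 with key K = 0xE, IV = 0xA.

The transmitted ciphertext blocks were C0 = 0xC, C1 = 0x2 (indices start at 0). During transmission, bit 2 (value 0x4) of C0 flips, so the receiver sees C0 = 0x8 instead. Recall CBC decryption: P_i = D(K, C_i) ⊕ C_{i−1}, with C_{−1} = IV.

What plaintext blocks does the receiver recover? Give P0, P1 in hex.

P0 = 0x0, P1 = 0xC

Only C0 changed, to 0x8. In CBC, a change in C_i garbles P_i and flips the same bit in P_{i+1}. Decrypting the received ciphertext:
P0: D(K, 0x8) = 0xA; 0xA ⊕ 0xA = 0x0.
P1: D(K, 0x2) = 0x4; 0x4 ⊕ 0x8 = 0xC.
Blocks that differ from the original plaintext: P0, P1.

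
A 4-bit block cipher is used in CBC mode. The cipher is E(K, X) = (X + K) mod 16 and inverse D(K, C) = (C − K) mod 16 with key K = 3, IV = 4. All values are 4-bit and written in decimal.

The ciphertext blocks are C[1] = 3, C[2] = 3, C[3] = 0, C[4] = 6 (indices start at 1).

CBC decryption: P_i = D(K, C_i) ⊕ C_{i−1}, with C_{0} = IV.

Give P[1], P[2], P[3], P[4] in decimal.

P[1] = 4, P[2] = 3, P[3] = 14, P[4] = 3

P[1]: D(K, 3) = 0; 0 ⊕ 4 = 4.
P[2]: D(K, 3) = 0; 0 ⊕ 3 = 3.
P[3]: D(K, 0) = 13; 13 ⊕ 3 = 14.
P[4]: D(K, 6) = 3; 3 ⊕ 0 = 3.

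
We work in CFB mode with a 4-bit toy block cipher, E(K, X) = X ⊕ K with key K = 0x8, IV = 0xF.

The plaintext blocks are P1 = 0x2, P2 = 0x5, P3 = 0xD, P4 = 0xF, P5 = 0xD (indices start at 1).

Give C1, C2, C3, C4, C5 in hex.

CFB encryption: C_i = P_i ⊕ E(K, C_{i−1}), with C_{0} = IV.
C1: E(K, 0xF) = 0x7; 0x2 ⊕ 0x7 = 0x5.
C2: E(K, 0x5) = 0xD; 0x5 ⊕ 0xD = 0x8.
C3: E(K, 0x8) = 0x0; 0xD ⊕ 0x0 = 0xD.
C4: E(K, 0xD) = 0x5; 0xF ⊕ 0x5 = 0xA.
C5: E(K, 0xA) = 0x2; 0xD ⊕ 0x2 = 0xF.

C1 = 0x5, C2 = 0x8, C3 = 0xD, C4 = 0xA, C5 = 0xF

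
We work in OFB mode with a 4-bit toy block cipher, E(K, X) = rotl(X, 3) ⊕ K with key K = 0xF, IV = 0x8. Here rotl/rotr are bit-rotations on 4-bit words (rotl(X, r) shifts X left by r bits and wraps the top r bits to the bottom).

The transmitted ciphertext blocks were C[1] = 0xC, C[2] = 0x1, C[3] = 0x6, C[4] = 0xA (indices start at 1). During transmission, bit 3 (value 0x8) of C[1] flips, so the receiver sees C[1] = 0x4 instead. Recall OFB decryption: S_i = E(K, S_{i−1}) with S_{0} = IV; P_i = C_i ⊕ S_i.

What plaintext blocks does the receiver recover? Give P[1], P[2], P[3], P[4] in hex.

P[1] = 0xF, P[2] = 0x3, P[3] = 0x8, P[4] = 0x2

Only C[1] changed, to 0x4. In OFB, a change in C_i flips the same bit in P_i only; the keystream is unaffected. Decrypting the received ciphertext:
P[1]: S = E(K, 0x8) = 0xB; 0x4 ⊕ 0xB = 0xF.
P[2]: S = E(K, 0xB) = 0x2; 0x1 ⊕ 0x2 = 0x3.
P[3]: S = E(K, 0x2) = 0xE; 0x6 ⊕ 0xE = 0x8.
P[4]: S = E(K, 0xE) = 0x8; 0xA ⊕ 0x8 = 0x2.
Blocks that differ from the original plaintext: P[1].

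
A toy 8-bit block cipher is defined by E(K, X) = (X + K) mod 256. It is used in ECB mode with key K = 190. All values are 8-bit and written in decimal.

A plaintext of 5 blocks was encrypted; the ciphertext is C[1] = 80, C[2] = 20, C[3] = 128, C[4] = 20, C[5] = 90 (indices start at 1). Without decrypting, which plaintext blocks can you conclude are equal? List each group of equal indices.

ECB encrypts each block independently with the same key, so equal ciphertext blocks imply equal plaintext blocks.
C[2] = C[4] = 20, so P[2] = P[4].

P[2] = P[4]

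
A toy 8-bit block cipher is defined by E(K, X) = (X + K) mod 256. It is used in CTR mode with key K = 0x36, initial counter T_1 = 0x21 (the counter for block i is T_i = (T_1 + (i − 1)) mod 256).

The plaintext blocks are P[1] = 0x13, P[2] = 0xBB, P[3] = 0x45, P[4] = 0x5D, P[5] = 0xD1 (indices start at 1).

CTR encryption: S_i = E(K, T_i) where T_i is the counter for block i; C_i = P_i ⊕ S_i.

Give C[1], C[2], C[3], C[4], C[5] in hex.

C[1] = 0x44, C[2] = 0xE3, C[3] = 0x1C, C[4] = 0x07, C[5] = 0x8A

C[1]: T = 0x21, S = E(K, T) = 0x57; 0x13 ⊕ 0x57 = 0x44.
C[2]: T = 0x22, S = E(K, T) = 0x58; 0xBB ⊕ 0x58 = 0xE3.
C[3]: T = 0x23, S = E(K, T) = 0x59; 0x45 ⊕ 0x59 = 0x1C.
C[4]: T = 0x24, S = E(K, T) = 0x5A; 0x5D ⊕ 0x5A = 0x07.
C[5]: T = 0x25, S = E(K, T) = 0x5B; 0xD1 ⊕ 0x5B = 0x8A.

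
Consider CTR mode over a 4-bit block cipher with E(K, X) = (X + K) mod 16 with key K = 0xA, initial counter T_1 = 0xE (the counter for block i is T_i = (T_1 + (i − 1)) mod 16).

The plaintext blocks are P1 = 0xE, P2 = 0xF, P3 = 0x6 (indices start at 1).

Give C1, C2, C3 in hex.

CTR encryption: S_i = E(K, T_i) where T_i is the counter for block i; C_i = P_i ⊕ S_i.
C1: T = 0xE, S = E(K, T) = 0x8; 0xE ⊕ 0x8 = 0x6.
C2: T = 0xF, S = E(K, T) = 0x9; 0xF ⊕ 0x9 = 0x6.
C3: T = 0x0, S = E(K, T) = 0xA; 0x6 ⊕ 0xA = 0xC.

C1 = 0x6, C2 = 0x6, C3 = 0xC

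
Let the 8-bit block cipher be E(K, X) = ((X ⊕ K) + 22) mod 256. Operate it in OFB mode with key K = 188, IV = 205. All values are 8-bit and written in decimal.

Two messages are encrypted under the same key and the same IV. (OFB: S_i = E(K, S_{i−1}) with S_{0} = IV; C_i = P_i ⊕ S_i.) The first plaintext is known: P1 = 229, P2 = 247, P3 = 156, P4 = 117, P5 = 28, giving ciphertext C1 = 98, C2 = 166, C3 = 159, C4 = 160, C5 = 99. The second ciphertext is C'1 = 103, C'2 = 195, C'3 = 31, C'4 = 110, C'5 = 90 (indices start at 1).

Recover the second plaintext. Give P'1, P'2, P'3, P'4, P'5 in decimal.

P'1 = 224, P'2 = 146, P'3 = 28, P'4 = 187, P'5 = 37

In OFB with a reused IV, both messages share the same keystream S_i, so C_i ⊕ C'_i = P_i ⊕ P'_i and thus P'_i = P_i ⊕ C_i ⊕ C'_i.
P'1: 229 ⊕ 98 ⊕ 103 = 224.
P'2: 247 ⊕ 166 ⊕ 195 = 146.
P'3: 156 ⊕ 159 ⊕ 31 = 28.
P'4: 117 ⊕ 160 ⊕ 110 = 187.
P'5: 28 ⊕ 99 ⊕ 90 = 37.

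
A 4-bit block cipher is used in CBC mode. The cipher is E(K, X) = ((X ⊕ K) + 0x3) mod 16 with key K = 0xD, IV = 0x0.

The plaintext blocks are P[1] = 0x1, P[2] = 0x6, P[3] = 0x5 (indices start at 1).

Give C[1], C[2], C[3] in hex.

C[1] = 0xF, C[2] = 0x7, C[3] = 0x2

CBC encryption: C_i = E(K, P_i ⊕ C_{i−1}), with C_{0} = IV.
C[1]: P[1] ⊕ 0x0 = 0x1; E(K, 0x1) = 0xF.
C[2]: P[2] ⊕ 0xF = 0x9; E(K, 0x9) = 0x7.
C[3]: P[3] ⊕ 0x7 = 0x2; E(K, 0x2) = 0x2.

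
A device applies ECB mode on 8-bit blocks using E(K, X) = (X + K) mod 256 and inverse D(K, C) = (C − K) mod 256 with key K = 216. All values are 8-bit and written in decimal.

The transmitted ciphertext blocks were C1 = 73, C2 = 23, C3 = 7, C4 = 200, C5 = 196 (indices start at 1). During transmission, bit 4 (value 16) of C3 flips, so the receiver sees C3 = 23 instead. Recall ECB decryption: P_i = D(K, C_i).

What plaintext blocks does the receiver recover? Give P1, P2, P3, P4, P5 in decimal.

Only C3 changed, to 23. In ECB, a change in C_i affects only P_i. Decrypting the received ciphertext:
P1: D(K, 73) = 113.
P2: D(K, 23) = 63.
P3: D(K, 23) = 63.
P4: D(K, 200) = 240.
P5: D(K, 196) = 236.
Blocks that differ from the original plaintext: P3.

P1 = 113, P2 = 63, P3 = 63, P4 = 240, P5 = 236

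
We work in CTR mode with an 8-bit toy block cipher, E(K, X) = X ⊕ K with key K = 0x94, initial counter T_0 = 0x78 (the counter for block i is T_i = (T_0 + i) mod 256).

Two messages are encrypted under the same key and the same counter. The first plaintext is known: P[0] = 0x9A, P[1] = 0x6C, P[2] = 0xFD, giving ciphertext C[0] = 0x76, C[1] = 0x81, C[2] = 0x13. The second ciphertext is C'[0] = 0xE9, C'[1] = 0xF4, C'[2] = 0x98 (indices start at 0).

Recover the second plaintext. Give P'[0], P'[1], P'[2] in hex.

P'[0] = 0x05, P'[1] = 0x19, P'[2] = 0x76

In CTR with a reused counter, both messages share the same keystream S_i, so C_i ⊕ C'_i = P_i ⊕ P'_i and thus P'_i = P_i ⊕ C_i ⊕ C'_i.
P'[0]: 0x9A ⊕ 0x76 ⊕ 0xE9 = 0x05.
P'[1]: 0x6C ⊕ 0x81 ⊕ 0xF4 = 0x19.
P'[2]: 0xFD ⊕ 0x13 ⊕ 0x98 = 0x76.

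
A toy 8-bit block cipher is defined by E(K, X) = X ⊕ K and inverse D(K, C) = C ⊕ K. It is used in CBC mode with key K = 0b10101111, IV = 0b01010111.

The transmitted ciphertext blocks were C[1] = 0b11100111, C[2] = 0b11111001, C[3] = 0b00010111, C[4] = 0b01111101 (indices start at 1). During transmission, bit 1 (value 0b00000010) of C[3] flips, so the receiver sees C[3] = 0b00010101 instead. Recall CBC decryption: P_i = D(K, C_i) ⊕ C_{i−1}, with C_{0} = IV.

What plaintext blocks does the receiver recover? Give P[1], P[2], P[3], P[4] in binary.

P[1] = 0b00011111, P[2] = 0b10110001, P[3] = 0b01000011, P[4] = 0b11000111

Only C[3] changed, to 0b00010101. In CBC, a change in C_i garbles P_i and flips the same bit in P_{i+1}. Decrypting the received ciphertext:
P[1]: D(K, 0b11100111) = 0b01001000; 0b01001000 ⊕ 0b01010111 = 0b00011111.
P[2]: D(K, 0b11111001) = 0b01010110; 0b01010110 ⊕ 0b11100111 = 0b10110001.
P[3]: D(K, 0b00010101) = 0b10111010; 0b10111010 ⊕ 0b11111001 = 0b01000011.
P[4]: D(K, 0b01111101) = 0b11010010; 0b11010010 ⊕ 0b00010101 = 0b11000111.
Blocks that differ from the original plaintext: P[3], P[4].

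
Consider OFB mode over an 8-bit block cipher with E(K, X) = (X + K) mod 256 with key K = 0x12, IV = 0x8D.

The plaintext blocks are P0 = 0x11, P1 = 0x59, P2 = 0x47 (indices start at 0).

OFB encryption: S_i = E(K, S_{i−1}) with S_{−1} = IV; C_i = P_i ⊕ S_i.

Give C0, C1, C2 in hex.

C0: S = E(K, 0x8D) = 0x9F; 0x11 ⊕ 0x9F = 0x8E.
C1: S = E(K, 0x9F) = 0xB1; 0x59 ⊕ 0xB1 = 0xE8.
C2: S = E(K, 0xB1) = 0xC3; 0x47 ⊕ 0xC3 = 0x84.

C0 = 0x8E, C1 = 0xE8, C2 = 0x84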